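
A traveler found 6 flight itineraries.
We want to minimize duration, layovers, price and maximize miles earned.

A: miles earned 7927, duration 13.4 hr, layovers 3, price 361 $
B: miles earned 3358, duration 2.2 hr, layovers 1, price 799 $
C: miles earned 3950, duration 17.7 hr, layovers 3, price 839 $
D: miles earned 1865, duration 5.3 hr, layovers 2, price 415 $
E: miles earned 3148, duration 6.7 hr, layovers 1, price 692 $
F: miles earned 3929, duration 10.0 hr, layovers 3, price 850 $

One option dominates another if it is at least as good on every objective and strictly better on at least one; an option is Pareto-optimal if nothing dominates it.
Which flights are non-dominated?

A, B, D, E, F

A: not dominated (best miles earned).
B: not dominated (best duration).
C: dominated by A (miles earned 7927≥3950, duration 13.4≤17.7, layovers 3≤3, price 361≤839).
D: not dominated.
E: not dominated.
F: not dominated.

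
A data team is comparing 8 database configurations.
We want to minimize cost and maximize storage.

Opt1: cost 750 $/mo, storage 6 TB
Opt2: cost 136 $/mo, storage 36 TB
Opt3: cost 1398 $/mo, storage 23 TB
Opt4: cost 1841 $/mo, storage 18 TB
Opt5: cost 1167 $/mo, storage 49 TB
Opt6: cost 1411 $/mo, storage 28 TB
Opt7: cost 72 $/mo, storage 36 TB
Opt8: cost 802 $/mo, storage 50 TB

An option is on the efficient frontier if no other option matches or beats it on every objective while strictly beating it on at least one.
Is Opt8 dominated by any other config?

Opt1: worse on storage (6 vs 50).
Opt2: worse on storage (36 vs 50).
Opt3: worse on cost (1398 vs 802).
Opt4: worse on cost (1841 vs 802).
Opt5: worse on cost (1167 vs 802).
Opt6: worse on cost (1411 vs 802).
Opt7: worse on storage (36 vs 50).
No option is at least as good as Opt8 on every objective and strictly better on one.

No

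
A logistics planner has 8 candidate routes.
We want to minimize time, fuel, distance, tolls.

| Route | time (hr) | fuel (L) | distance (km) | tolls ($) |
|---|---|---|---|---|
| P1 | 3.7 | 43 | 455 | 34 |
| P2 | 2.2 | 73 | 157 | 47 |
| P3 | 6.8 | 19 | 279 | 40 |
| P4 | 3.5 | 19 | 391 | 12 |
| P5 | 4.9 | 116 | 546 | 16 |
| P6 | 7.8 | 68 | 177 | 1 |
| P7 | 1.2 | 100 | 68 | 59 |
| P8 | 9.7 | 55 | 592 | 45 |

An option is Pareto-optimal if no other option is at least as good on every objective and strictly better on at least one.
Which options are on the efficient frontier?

P1: dominated by P4 (time 3.5≤3.7, fuel 19≤43, distance 391≤455, tolls 12≤34).
P2: not dominated.
P3: not dominated.
P4: not dominated.
P5: dominated by P4 (time 3.5≤4.9, fuel 19≤116, distance 391≤546, tolls 12≤16).
P6: not dominated (best tolls).
P7: not dominated (best time).
P8: dominated by P1 (time 3.7≤9.7, fuel 43≤55, distance 455≤592, tolls 34≤45).

P2, P3, P4, P6, P7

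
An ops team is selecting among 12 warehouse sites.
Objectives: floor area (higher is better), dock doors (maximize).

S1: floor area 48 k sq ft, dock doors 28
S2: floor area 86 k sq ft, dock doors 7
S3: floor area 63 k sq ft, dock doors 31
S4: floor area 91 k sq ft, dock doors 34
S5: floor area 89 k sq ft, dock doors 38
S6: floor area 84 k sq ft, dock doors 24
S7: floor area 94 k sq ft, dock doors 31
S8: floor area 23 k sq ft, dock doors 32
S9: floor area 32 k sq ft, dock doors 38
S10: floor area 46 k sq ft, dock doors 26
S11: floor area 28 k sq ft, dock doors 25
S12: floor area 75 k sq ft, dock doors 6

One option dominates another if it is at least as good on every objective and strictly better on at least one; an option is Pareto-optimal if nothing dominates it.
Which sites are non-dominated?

S4, S5, S7

S1: dominated by S3 (floor area 63≥48, dock doors 31≥28).
S2: dominated by S4 (floor area 91≥86, dock doors 34≥7).
S3: dominated by S4 (floor area 91≥63, dock doors 34≥31).
S4: not dominated.
S5: not dominated.
S6: dominated by S4 (floor area 91≥84, dock doors 34≥24).
S7: not dominated (best floor area).
S8: dominated by S4 (floor area 91≥23, dock doors 34≥32).
S9: dominated by S5 (floor area 89≥32, dock doors 38≥38).
S10: dominated by S1 (floor area 48≥46, dock doors 28≥26).
S11: dominated by S1 (floor area 48≥28, dock doors 28≥25).
S12: dominated by S2 (floor area 86≥75, dock doors 7≥6).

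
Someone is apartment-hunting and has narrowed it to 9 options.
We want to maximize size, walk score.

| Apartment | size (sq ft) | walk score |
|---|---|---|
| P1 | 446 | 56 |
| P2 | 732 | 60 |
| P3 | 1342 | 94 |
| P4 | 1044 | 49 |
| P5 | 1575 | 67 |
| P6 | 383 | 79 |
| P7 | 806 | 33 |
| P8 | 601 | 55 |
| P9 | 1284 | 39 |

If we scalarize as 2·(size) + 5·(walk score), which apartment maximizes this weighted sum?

P5

P1: 2·446 + 5·56 = 1172
P2: 2·732 + 5·60 = 1764
P3: 2·1342 + 5·94 = 3154
P4: 2·1044 + 5·49 = 2333
P5: 2·1575 + 5·67 = 3485
P6: 2·383 + 5·79 = 1161
P7: 2·806 + 5·33 = 1777
P8: 2·601 + 5·55 = 1477
P9: 2·1284 + 5·39 = 2763
Highest: P5 at 3485.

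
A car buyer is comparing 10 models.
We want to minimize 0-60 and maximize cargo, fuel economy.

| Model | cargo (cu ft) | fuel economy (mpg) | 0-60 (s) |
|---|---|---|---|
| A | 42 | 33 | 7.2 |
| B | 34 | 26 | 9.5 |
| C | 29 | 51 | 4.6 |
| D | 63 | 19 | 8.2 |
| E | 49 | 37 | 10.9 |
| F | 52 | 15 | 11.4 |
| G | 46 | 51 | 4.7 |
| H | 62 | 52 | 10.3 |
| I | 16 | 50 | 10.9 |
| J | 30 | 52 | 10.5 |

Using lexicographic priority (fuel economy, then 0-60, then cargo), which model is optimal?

H

First maximize fuel economy: best is 52, kept {H, J}.
Then minimize 0-60: best is 10.3, kept {H}.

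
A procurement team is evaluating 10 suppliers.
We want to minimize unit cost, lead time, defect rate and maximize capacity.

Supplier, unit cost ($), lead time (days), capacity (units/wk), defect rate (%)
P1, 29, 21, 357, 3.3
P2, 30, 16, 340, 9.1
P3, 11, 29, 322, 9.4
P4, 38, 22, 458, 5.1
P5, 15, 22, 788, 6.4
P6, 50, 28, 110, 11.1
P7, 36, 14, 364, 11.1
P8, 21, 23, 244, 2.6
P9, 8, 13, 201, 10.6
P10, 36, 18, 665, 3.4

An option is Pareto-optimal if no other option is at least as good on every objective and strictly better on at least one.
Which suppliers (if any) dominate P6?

P1: unit cost 29≤50, lead time 21≤28, capacity 357≥110, defect rate 3.3≤11.1 — dominates P6.
P2: unit cost 30≤50, lead time 16≤28, capacity 340≥110, defect rate 9.1≤11.1 — dominates P6.
P4: unit cost 38≤50, lead time 22≤28, capacity 458≥110, defect rate 5.1≤11.1 — dominates P6.
P5: unit cost 15≤50, lead time 22≤28, capacity 788≥110, defect rate 6.4≤11.1 — dominates P6.
P7: unit cost 36≤50, lead time 14≤28, capacity 364≥110, defect rate 11.1≤11.1 — dominates P6.
P8: unit cost 21≤50, lead time 23≤28, capacity 244≥110, defect rate 2.6≤11.1 — dominates P6.
P9: unit cost 8≤50, lead time 13≤28, capacity 201≥110, defect rate 10.6≤11.1 — dominates P6.
P10: unit cost 36≤50, lead time 18≤28, capacity 665≥110, defect rate 3.4≤11.1 — dominates P6.
Others (P3) are each worse than P6 on at least one objective.

P1, P2, P4, P5, P7, P8, P9, P10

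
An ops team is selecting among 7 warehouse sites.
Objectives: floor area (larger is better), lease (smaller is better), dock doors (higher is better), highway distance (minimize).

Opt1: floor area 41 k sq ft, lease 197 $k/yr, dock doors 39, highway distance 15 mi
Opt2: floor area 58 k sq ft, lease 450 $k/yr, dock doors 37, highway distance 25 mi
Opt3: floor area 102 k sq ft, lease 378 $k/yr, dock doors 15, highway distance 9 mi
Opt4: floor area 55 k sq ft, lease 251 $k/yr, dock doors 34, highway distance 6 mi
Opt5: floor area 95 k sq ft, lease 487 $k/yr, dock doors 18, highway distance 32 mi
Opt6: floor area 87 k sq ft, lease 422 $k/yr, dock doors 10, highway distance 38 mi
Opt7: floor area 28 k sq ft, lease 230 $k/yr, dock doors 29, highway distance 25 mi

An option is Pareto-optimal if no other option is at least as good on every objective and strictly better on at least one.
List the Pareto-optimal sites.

Opt1: not dominated (best lease).
Opt2: not dominated.
Opt3: not dominated (best floor area).
Opt4: not dominated (best highway distance).
Opt5: not dominated.
Opt6: dominated by Opt3 (floor area 102≥87, lease 378≤422, dock doors 15≥10, highway distance 9≤38).
Opt7: dominated by Opt1 (floor area 41≥28, lease 197≤230, dock doors 39≥29, highway distance 15≤25).

Opt1, Opt2, Opt3, Opt4, Opt5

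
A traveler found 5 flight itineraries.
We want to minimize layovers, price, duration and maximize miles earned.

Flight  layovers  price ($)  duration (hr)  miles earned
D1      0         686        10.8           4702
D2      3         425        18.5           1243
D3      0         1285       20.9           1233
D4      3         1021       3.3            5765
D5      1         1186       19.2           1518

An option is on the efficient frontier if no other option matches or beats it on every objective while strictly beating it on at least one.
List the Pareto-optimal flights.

D1, D2, D4

D1: not dominated.
D2: not dominated (best price).
D3: dominated by D1 (layovers 0≤0, price 686≤1285, duration 10.8≤20.9, miles earned 4702≥1233).
D4: not dominated (best duration).
D5: dominated by D1 (layovers 0≤1, price 686≤1186, duration 10.8≤19.2, miles earned 4702≥1518).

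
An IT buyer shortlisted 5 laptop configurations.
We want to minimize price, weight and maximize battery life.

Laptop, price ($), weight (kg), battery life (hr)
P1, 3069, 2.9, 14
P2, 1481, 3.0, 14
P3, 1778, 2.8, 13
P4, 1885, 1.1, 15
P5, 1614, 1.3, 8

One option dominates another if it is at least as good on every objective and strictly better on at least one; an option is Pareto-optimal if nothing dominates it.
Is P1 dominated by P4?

Yes

P4 vs P1: price 1885≤3069, weight 1.1≤2.9, battery life 15≥14 — P4 is at least as good on every objective with at least one strict improvement.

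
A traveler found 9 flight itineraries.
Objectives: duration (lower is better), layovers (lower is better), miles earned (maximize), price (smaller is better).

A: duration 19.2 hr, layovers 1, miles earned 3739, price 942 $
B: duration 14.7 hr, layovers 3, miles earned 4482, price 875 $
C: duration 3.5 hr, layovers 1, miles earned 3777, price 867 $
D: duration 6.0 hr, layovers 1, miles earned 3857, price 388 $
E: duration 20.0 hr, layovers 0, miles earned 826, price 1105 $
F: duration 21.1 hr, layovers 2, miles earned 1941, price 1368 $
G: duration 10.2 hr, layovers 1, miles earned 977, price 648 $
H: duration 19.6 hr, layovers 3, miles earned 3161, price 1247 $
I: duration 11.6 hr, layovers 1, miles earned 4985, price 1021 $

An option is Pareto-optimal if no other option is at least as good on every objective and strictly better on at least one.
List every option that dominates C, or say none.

none

A: worse on duration (19.2 vs 3.5).
B: worse on duration (14.7 vs 3.5).
D: worse on duration (6.0 vs 3.5).
E: worse on duration (20.0 vs 3.5).
F: worse on duration (21.1 vs 3.5).
G: worse on duration (10.2 vs 3.5).
H: worse on duration (19.6 vs 3.5).
I: worse on duration (11.6 vs 3.5).
No option dominates C.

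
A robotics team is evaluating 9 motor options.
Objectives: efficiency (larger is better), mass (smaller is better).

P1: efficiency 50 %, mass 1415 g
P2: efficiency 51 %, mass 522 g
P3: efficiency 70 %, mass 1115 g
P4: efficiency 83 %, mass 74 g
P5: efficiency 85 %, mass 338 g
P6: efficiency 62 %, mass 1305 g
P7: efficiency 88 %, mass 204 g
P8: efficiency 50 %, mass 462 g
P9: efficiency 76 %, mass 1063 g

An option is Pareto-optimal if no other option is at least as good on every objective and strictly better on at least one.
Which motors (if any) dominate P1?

P2: efficiency 51≥50, mass 522≤1415 — dominates P1.
P3: efficiency 70≥50, mass 1115≤1415 — dominates P1.
P4: efficiency 83≥50, mass 74≤1415 — dominates P1.
P5: efficiency 85≥50, mass 338≤1415 — dominates P1.
P6: efficiency 62≥50, mass 1305≤1415 — dominates P1.
P7: efficiency 88≥50, mass 204≤1415 — dominates P1.
P8: efficiency 50≥50, mass 462≤1415 — dominates P1.
P9: efficiency 76≥50, mass 1063≤1415 — dominates P1.

P2, P3, P4, P5, P6, P7, P8, P9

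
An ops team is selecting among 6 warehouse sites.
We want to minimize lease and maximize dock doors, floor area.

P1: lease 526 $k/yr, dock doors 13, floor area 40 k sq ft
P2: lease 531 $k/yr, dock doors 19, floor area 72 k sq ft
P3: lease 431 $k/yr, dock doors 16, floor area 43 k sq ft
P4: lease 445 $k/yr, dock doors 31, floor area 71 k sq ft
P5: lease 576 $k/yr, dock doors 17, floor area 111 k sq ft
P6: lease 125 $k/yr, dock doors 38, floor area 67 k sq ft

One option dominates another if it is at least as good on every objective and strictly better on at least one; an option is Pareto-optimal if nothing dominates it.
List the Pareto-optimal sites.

P2, P4, P5, P6

P1: dominated by P3 (lease 431≤526, dock doors 16≥13, floor area 43≥40).
P2: not dominated.
P3: dominated by P6 (lease 125≤431, dock doors 38≥16, floor area 67≥43).
P4: not dominated.
P5: not dominated (best floor area).
P6: not dominated (best lease).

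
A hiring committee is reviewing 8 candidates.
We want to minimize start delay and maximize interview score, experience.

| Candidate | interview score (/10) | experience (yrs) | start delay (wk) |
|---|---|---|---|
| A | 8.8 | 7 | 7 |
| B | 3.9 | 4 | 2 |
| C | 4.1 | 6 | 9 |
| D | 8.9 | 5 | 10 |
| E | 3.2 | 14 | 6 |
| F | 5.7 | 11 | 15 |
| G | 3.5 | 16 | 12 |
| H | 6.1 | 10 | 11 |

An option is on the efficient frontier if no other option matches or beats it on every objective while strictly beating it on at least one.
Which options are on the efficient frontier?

A: not dominated.
B: not dominated (best start delay).
C: dominated by A (interview score 8.8≥4.1, experience 7≥6, start delay 7≤9).
D: not dominated (best interview score).
E: not dominated.
F: not dominated.
G: not dominated (best experience).
H: not dominated.

A, B, D, E, F, G, H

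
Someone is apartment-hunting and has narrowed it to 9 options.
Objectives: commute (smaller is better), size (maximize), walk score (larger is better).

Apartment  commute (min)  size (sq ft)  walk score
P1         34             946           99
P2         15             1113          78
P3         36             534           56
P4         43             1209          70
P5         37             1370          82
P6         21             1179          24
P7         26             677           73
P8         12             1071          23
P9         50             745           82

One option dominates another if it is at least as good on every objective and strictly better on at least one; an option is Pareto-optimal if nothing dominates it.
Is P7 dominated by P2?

P2 vs P7: commute 15≤26, size 1113≥677, walk score 78≥73 — P2 is at least as good on every objective with at least one strict improvement.

Yes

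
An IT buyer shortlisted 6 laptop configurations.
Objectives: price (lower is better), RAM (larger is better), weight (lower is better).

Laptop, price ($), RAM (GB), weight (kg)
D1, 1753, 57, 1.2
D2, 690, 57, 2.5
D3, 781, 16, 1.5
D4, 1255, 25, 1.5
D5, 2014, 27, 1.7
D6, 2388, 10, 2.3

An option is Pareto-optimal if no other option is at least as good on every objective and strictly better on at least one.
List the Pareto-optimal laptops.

D1: not dominated (best weight).
D2: not dominated (best price).
D3: not dominated.
D4: not dominated.
D5: dominated by D1 (price 1753≤2014, RAM 57≥27, weight 1.2≤1.7).
D6: dominated by D1 (price 1753≤2388, RAM 57≥10, weight 1.2≤2.3).

D1, D2, D3, D4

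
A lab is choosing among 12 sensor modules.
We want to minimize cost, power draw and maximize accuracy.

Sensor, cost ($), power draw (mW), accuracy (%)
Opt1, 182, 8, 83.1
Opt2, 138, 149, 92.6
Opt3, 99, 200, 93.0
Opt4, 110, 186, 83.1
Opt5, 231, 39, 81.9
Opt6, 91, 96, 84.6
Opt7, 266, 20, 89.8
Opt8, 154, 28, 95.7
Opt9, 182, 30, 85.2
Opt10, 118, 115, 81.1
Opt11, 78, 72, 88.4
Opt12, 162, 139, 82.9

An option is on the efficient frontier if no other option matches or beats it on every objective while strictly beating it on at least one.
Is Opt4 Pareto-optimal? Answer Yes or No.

Opt6 vs Opt4: cost 91≤110, power draw 96≤186, accuracy 84.6≥83.1 — Opt6 is at least as good on every objective and strictly better on at least one, so Opt6 dominates Opt4.

No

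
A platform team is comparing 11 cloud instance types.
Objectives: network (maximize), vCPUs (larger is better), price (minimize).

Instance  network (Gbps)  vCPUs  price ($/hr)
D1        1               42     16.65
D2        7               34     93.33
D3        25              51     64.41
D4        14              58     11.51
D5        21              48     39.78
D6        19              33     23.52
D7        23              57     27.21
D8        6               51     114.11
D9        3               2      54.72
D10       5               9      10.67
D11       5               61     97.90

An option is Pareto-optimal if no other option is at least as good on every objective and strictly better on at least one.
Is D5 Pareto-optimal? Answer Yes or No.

No

D7 vs D5: network 23≥21, vCPUs 57≥48, price 27.21≤39.78 — D7 is at least as good on every objective and strictly better on at least one, so D7 dominates D5.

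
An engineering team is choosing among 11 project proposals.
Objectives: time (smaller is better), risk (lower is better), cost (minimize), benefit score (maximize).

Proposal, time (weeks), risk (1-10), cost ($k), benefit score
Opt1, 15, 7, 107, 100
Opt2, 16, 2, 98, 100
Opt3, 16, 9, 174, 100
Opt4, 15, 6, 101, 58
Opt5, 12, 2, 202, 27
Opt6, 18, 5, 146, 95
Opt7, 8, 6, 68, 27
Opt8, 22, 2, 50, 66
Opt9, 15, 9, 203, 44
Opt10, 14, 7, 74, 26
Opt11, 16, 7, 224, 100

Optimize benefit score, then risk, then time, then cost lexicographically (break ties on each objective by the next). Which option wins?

Opt2

First maximize benefit score: best is 100, kept {Opt1, Opt2, Opt3, Opt11}.
Then minimize risk: best is 2, kept {Opt2}.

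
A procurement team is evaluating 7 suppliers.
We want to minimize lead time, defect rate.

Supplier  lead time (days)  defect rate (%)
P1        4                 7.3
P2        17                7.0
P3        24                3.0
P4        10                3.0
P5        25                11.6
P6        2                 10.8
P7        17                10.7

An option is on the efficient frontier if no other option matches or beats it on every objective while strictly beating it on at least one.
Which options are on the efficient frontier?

P1: not dominated.
P2: dominated by P4 (lead time 10≤17, defect rate 3.0≤7.0).
P3: dominated by P4 (lead time 10≤24, defect rate 3.0≤3.0).
P4: not dominated.
P5: dominated by P1 (lead time 4≤25, defect rate 7.3≤11.6).
P6: not dominated (best lead time).
P7: dominated by P1 (lead time 4≤17, defect rate 7.3≤10.7).

P1, P4, P6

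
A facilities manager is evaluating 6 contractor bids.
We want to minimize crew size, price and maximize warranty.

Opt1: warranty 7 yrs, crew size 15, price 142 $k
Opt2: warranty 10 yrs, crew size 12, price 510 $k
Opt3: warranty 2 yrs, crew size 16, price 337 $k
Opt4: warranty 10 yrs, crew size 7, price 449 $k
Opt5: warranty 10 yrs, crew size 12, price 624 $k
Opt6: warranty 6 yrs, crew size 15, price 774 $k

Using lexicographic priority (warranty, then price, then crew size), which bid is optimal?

Opt4

First maximize warranty: best is 10, kept {Opt2, Opt4, Opt5}.
Then minimize price: best is 449, kept {Opt4}.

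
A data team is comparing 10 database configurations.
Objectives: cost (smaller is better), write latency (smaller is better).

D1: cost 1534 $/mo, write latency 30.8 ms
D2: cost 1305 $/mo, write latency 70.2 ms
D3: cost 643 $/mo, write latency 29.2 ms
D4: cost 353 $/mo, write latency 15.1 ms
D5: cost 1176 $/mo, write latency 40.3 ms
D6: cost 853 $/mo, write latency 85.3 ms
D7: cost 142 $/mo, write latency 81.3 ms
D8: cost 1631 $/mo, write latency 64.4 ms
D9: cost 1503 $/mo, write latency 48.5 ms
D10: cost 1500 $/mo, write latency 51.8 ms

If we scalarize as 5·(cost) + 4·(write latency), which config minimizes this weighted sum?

D1: 5·1534 + 4·30.8 = 7793.2
D2: 5·1305 + 4·70.2 = 6805.8
D3: 5·643 + 4·29.2 = 3331.8
D4: 5·353 + 4·15.1 = 1825.4
D5: 5·1176 + 4·40.3 = 6041.2
D6: 5·853 + 4·85.3 = 4606.2
D7: 5·142 + 4·81.3 = 1035.2
D8: 5·1631 + 4·64.4 = 8412.6
D9: 5·1503 + 4·48.5 = 7709.0
D10: 5·1500 + 4·51.8 = 7707.2
Lowest: D7 at 1035.2.

D7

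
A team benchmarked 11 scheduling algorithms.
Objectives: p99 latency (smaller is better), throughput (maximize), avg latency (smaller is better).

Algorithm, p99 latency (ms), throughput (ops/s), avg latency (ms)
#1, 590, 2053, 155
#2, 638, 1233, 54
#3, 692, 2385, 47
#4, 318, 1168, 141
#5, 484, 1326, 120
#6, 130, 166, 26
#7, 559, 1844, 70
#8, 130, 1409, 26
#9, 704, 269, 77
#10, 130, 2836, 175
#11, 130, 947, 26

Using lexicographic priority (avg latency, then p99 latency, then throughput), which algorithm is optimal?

First minimize avg latency: best is 26, kept {#6, #8, #11}.
Then minimize p99 latency: best is 130, kept {#6, #8, #11}.
Then maximize throughput: best is 1409, kept {#8}.

#8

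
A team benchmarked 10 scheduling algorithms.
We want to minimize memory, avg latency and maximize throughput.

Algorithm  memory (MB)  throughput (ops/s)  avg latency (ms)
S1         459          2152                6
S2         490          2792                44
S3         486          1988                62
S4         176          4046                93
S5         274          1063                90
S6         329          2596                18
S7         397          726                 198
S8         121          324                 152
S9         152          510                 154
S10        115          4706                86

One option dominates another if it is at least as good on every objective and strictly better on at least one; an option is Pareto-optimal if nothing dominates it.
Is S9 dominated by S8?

No

S8 vs S9: S8 is worse on throughput (324 vs 510), so it does not dominate S9.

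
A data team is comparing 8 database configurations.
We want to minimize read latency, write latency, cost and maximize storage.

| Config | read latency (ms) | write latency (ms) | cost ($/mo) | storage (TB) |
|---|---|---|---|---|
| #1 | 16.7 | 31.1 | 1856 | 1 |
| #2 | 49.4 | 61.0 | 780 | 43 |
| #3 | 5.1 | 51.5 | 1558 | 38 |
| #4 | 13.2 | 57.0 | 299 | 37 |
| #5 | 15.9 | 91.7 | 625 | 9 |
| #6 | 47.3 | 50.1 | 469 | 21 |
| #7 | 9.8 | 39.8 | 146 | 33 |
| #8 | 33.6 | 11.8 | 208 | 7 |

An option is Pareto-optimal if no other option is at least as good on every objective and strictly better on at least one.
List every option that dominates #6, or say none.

#7: read latency 9.8≤47.3, write latency 39.8≤50.1, cost 146≤469, storage 33≥21 — dominates #6.
Others (#1, #2, #3, #4, #5, #8) are each worse than #6 on at least one objective.

#7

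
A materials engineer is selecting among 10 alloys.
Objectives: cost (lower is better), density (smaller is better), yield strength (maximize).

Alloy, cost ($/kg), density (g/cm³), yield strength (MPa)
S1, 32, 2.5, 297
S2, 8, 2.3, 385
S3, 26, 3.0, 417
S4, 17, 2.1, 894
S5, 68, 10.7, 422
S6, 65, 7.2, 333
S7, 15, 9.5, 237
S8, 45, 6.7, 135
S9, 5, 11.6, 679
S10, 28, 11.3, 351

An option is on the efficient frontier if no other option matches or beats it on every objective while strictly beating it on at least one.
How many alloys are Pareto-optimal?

S1: dominated by S2 (cost 8≤32, density 2.3≤2.5, yield strength 385≥297).
S2: not dominated.
S3: dominated by S4 (cost 17≤26, density 2.1≤3.0, yield strength 894≥417).
S4: not dominated (best density).
S5: dominated by S4 (cost 17≤68, density 2.1≤10.7, yield strength 894≥422).
S6: dominated by S2 (cost 8≤65, density 2.3≤7.2, yield strength 385≥333).
S7: dominated by S2 (cost 8≤15, density 2.3≤9.5, yield strength 385≥237).
S8: dominated by S1 (cost 32≤45, density 2.5≤6.7, yield strength 297≥135).
S9: not dominated (best cost).
S10: dominated by S2 (cost 8≤28, density 2.3≤11.3, yield strength 385≥351).
Pareto-optimal: S2, S4, S9 → 3.

3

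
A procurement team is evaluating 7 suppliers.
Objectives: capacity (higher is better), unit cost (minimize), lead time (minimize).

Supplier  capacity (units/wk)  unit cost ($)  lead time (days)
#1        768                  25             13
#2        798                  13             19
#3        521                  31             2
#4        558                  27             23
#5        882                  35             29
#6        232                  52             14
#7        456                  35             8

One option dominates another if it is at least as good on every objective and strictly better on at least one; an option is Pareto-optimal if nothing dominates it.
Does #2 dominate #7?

No

#2 vs #7: #2 is worse on lead time (19 vs 8), so it does not dominate #7.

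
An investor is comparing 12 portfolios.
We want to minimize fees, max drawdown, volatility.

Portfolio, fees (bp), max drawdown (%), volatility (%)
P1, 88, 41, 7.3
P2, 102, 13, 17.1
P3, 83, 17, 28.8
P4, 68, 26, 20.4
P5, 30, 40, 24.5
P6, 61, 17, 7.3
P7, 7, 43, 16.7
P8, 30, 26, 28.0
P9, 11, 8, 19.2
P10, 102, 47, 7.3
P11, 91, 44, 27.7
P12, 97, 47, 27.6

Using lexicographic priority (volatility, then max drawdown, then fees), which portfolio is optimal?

First minimize volatility: best is 7.3, kept {P1, P6, P10}.
Then minimize max drawdown: best is 17, kept {P6}.

P6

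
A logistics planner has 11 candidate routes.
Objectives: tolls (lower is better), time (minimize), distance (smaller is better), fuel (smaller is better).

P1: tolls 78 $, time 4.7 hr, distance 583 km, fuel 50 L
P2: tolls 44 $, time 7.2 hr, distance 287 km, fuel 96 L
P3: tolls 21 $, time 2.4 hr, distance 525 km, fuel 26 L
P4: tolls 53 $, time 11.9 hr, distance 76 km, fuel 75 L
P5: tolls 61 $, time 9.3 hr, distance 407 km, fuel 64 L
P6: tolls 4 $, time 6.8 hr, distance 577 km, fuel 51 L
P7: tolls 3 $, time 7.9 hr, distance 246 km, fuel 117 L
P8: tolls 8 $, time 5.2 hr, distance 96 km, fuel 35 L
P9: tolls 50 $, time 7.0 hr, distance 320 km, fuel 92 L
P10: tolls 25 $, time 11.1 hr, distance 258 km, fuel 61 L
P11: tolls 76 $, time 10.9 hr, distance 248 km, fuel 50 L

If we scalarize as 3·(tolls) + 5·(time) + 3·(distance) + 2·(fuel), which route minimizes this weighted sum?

P1: 3·78 + 5·4.7 + 3·583 + 2·50 = 2106.5
P2: 3·44 + 5·7.2 + 3·287 + 2·96 = 1221.0
P3: 3·21 + 5·2.4 + 3·525 + 2·26 = 1702.0
P4: 3·53 + 5·11.9 + 3·76 + 2·75 = 596.5
P5: 3·61 + 5·9.3 + 3·407 + 2·64 = 1578.5
P6: 3·4 + 5·6.8 + 3·577 + 2·51 = 1879.0
P7: 3·3 + 5·7.9 + 3·246 + 2·117 = 1020.5
P8: 3·8 + 5·5.2 + 3·96 + 2·35 = 408.0
P9: 3·50 + 5·7.0 + 3·320 + 2·92 = 1329.0
P10: 3·25 + 5·11.1 + 3·258 + 2·61 = 1026.5
P11: 3·76 + 5·10.9 + 3·248 + 2·50 = 1126.5
Lowest: P8 at 408.0.

P8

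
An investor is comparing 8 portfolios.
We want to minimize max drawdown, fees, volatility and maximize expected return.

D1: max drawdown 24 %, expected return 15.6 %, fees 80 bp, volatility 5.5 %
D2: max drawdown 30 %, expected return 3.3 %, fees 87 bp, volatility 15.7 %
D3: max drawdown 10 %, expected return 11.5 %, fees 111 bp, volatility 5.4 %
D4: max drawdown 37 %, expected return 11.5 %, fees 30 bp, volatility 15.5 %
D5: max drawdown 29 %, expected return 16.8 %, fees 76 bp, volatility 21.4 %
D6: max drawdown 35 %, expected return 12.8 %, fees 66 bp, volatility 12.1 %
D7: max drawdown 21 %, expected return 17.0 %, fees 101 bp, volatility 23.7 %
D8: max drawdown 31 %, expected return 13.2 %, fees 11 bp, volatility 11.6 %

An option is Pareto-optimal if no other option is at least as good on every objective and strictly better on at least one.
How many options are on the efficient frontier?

5

D1: not dominated.
D2: dominated by D1 (max drawdown 24≤30, expected return 15.6≥3.3, fees 80≤87, volatility 5.5≤15.7).
D3: not dominated (best max drawdown).
D4: dominated by D8 (max drawdown 31≤37, expected return 13.2≥11.5, fees 11≤30, volatility 11.6≤15.5).
D5: not dominated.
D6: dominated by D8 (max drawdown 31≤35, expected return 13.2≥12.8, fees 11≤66, volatility 11.6≤12.1).
D7: not dominated (best expected return).
D8: not dominated (best fees).
Pareto-optimal: D1, D3, D5, D7, D8 → 5.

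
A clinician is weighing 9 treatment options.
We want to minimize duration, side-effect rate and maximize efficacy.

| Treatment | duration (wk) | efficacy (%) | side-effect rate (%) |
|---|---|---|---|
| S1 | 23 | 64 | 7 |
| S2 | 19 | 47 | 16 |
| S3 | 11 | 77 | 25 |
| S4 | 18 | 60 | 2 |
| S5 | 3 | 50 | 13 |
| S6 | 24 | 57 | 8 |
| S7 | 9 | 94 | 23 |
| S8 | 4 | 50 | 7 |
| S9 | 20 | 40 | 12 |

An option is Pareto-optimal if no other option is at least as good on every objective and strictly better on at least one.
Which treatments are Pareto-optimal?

S1, S4, S5, S7, S8

S1: not dominated.
S2: dominated by S4 (duration 18≤19, efficacy 60≥47, side-effect rate 2≤16).
S3: dominated by S7 (duration 9≤11, efficacy 94≥77, side-effect rate 23≤25).
S4: not dominated (best side-effect rate).
S5: not dominated (best duration).
S6: dominated by S1 (duration 23≤24, efficacy 64≥57, side-effect rate 7≤8).
S7: not dominated (best efficacy).
S8: not dominated.
S9: dominated by S4 (duration 18≤20, efficacy 60≥40, side-effect rate 2≤12).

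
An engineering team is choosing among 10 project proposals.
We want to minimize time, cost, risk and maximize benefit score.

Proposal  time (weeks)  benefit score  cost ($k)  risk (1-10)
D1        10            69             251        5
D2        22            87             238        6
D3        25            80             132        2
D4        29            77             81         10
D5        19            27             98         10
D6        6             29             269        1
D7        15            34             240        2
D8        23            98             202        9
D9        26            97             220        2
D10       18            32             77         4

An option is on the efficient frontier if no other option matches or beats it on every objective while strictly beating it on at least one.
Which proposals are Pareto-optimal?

D1, D2, D3, D4, D6, D7, D8, D9, D10

D1: not dominated.
D2: not dominated.
D3: not dominated.
D4: not dominated.
D5: dominated by D10 (time 18≤19, benefit score 32≥27, cost 77≤98, risk 4≤10).
D6: not dominated (best time).
D7: not dominated.
D8: not dominated (best benefit score).
D9: not dominated.
D10: not dominated (best cost).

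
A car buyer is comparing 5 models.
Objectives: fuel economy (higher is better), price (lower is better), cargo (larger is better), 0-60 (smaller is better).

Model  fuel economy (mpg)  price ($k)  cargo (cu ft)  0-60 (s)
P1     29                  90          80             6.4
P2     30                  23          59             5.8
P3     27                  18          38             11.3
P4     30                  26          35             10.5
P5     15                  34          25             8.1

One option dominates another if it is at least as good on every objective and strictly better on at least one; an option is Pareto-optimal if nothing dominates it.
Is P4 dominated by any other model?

P2 vs P4: fuel economy 30≥30, price 23≤26, cargo 59≥35, 0-60 5.8≤10.5 — P2 is at least as good on every objective and strictly better on at least one, so P2 dominates P4.

Yes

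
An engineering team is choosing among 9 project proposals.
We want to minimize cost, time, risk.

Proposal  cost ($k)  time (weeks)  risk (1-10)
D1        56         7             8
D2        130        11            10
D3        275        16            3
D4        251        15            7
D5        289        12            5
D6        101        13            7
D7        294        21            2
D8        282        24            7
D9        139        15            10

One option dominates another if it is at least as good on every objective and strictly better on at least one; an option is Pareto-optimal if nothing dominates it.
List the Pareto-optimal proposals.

D1: not dominated (best cost).
D2: dominated by D1 (cost 56≤130, time 7≤11, risk 8≤10).
D3: not dominated.
D4: dominated by D6 (cost 101≤251, time 13≤15, risk 7≤7).
D5: not dominated.
D6: not dominated.
D7: not dominated (best risk).
D8: dominated by D3 (cost 275≤282, time 16≤24, risk 3≤7).
D9: dominated by D1 (cost 56≤139, time 7≤15, risk 8≤10).

D1, D3, D5, D6, D7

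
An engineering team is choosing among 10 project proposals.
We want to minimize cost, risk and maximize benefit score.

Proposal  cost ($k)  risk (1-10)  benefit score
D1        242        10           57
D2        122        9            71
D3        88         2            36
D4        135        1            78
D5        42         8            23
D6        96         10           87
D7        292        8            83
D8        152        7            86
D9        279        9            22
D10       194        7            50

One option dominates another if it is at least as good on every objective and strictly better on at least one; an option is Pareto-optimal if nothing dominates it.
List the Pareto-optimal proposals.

D1: dominated by D2 (cost 122≤242, risk 9≤10, benefit score 71≥57).
D2: not dominated.
D3: not dominated.
D4: not dominated (best risk).
D5: not dominated (best cost).
D6: not dominated (best benefit score).
D7: dominated by D8 (cost 152≤292, risk 7≤8, benefit score 86≥83).
D8: not dominated.
D9: dominated by D2 (cost 122≤279, risk 9≤9, benefit score 71≥22).
D10: dominated by D4 (cost 135≤194, risk 1≤7, benefit score 78≥50).

D2, D3, D4, D5, D6, D8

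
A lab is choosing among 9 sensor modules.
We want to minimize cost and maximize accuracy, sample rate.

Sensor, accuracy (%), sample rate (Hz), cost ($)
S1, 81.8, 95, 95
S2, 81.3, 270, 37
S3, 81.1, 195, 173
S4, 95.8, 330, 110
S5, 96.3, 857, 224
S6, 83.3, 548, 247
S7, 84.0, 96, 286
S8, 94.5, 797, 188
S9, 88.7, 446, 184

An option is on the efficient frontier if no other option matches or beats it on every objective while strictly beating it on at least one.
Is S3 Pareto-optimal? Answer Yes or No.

S2 vs S3: accuracy 81.3≥81.1, sample rate 270≥195, cost 37≤173 — S2 is at least as good on every objective and strictly better on at least one, so S2 dominates S3.

No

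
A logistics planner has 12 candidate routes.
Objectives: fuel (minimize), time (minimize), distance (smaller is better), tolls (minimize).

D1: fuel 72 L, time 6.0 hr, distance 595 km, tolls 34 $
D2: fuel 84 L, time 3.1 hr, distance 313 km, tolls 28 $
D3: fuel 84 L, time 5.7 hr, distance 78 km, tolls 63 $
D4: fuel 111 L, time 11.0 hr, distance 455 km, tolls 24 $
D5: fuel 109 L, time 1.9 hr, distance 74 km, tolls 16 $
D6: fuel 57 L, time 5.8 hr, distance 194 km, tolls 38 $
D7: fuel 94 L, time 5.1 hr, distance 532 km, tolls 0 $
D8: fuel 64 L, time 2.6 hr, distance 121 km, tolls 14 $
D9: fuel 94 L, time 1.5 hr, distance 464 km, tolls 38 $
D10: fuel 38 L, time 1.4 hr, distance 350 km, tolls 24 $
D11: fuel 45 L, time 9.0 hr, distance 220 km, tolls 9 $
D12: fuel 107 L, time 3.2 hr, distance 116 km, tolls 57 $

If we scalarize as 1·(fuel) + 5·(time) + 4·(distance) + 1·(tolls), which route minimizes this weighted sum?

D5

D1: 1·72 + 5·6.0 + 4·595 + 1·34 = 2516.0
D2: 1·84 + 5·3.1 + 4·313 + 1·28 = 1379.5
D3: 1·84 + 5·5.7 + 4·78 + 1·63 = 487.5
D4: 1·111 + 5·11.0 + 4·455 + 1·24 = 2010.0
D5: 1·109 + 5·1.9 + 4·74 + 1·16 = 430.5
D6: 1·57 + 5·5.8 + 4·194 + 1·38 = 900.0
D7: 1·94 + 5·5.1 + 4·532 + 1·0 = 2247.5
D8: 1·64 + 5·2.6 + 4·121 + 1·14 = 575.0
D9: 1·94 + 5·1.5 + 4·464 + 1·38 = 1995.5
D10: 1·38 + 5·1.4 + 4·350 + 1·24 = 1469.0
D11: 1·45 + 5·9.0 + 4·220 + 1·9 = 979.0
D12: 1·107 + 5·3.2 + 4·116 + 1·57 = 644.0
Lowest: D5 at 430.5.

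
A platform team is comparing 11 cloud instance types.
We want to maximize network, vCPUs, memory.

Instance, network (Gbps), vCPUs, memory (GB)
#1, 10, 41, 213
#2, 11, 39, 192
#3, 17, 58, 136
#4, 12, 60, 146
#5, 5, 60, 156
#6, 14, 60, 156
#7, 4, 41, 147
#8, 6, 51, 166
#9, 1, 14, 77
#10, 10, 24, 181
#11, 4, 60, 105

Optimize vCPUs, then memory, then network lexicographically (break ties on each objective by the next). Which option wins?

First maximize vCPUs: best is 60, kept {#4, #5, #6, #11}.
Then maximize memory: best is 156, kept {#5, #6}.
Then maximize network: best is 14, kept {#6}.

#6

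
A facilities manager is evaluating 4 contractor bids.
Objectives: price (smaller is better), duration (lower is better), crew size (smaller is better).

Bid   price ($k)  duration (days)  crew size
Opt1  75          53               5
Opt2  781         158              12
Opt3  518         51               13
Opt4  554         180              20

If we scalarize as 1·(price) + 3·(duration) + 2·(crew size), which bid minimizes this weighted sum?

Opt1: 1·75 + 3·53 + 2·5 = 244
Opt2: 1·781 + 3·158 + 2·12 = 1279
Opt3: 1·518 + 3·51 + 2·13 = 697
Opt4: 1·554 + 3·180 + 2·20 = 1134
Lowest: Opt1 at 244.

Opt1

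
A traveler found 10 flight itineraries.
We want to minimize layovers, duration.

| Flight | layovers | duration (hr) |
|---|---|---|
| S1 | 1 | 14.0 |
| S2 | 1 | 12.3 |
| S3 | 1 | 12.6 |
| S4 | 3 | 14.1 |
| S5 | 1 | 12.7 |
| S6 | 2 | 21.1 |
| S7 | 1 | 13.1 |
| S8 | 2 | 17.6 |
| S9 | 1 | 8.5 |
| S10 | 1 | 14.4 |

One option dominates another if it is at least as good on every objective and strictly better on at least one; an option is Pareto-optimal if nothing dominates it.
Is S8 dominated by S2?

Yes

S2 vs S8: layovers 1≤2, duration 12.3≤17.6 — S2 is at least as good on every objective with at least one strict improvement.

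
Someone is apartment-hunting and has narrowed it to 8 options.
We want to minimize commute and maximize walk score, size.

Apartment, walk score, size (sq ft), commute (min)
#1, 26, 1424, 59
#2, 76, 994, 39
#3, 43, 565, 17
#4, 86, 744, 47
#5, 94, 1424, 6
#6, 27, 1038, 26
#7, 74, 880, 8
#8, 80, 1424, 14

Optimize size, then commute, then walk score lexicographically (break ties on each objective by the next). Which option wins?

#5

First maximize size: best is 1424, kept {#1, #5, #8}.
Then minimize commute: best is 6, kept {#5}.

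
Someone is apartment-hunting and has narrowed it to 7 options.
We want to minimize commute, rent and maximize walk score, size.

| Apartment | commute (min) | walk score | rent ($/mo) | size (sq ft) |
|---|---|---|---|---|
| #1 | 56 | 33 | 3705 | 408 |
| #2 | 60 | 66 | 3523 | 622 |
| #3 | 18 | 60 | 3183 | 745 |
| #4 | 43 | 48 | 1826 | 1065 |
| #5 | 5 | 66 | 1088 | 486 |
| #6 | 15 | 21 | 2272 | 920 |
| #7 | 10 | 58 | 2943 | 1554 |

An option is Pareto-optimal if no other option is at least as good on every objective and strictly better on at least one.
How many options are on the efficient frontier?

6

#1: dominated by #3 (commute 18≤56, walk score 60≥33, rent 3183≤3705, size 745≥408).
#2: not dominated.
#3: not dominated.
#4: not dominated.
#5: not dominated (best commute).
#6: not dominated.
#7: not dominated (best size).
Pareto-optimal: #2, #3, #4, #5, #6, #7 → 6.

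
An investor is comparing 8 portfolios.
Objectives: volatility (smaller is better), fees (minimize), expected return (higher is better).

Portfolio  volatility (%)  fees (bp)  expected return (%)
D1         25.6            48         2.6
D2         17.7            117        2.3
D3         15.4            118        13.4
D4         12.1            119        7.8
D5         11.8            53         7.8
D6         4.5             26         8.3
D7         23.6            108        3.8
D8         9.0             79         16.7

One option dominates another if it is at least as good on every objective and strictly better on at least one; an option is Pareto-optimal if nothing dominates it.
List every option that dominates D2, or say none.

D5, D6, D8

D5: volatility 11.8≤17.7, fees 53≤117, expected return 7.8≥2.3 — dominates D2.
D6: volatility 4.5≤17.7, fees 26≤117, expected return 8.3≥2.3 — dominates D2.
D8: volatility 9.0≤17.7, fees 79≤117, expected return 16.7≥2.3 — dominates D2.
Others (D1, D3, D4, D7) are each worse than D2 on at least one objective.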